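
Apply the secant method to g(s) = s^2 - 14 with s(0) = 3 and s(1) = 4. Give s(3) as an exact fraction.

g(3) = -5, g(4) = 2. s(2) = 4 - 2·(4 - 3)/(2 - (-5)) = 26/7.
g(4) = 2, g(26/7) = -10/49. s(3) = (26/7) - (-10/49)·((26/7) - 4)/((-10/49) - 2) = 101/27.

101/27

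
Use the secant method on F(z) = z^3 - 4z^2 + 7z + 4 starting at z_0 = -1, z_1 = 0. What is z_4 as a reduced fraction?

-7731/17417

F(-1) = -8, F(0) = 4. z_2 = 0 - 4·(0 - (-1))/(4 - (-8)) = -1/3.
F(0) = 4, F(-1/3) = 32/27. z_3 = (-1/3) - (32/27)·((-1/3) - 0)/((32/27) - 4) = -9/19.
F(-1/3) = 32/27, F(-9/19) = -2192/6859. z_4 = (-9/19) - (-2192/6859)·((-9/19) - (-1/3))/((-2192/6859) - (32/27)) = -7731/17417.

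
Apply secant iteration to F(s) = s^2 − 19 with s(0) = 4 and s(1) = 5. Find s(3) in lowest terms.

F(4) = −3, F(5) = 6. s(2) = 5 − 6·(5 − 4)/(6 − (−3)) = 13/3.
F(5) = 6, F(13/3) = −2/9. s(3) = (13/3) − (−2/9)·((13/3) − 5)/((−2/9) − 6) = 61/14.

61/14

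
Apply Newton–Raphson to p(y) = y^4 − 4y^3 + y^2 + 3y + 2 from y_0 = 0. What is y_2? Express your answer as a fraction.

−38/131

p'(y) = 4y^3 − 12y^2 + 2y + 3.
p(0) = 2, p'(0) = 3, so y_1 = 0 − 2/3 = −2/3.
p(−2/3) = 148/81, p'(−2/3) = −131/27, so y_2 = (−2/3) − (148/81)/(−131/27) = −38/131.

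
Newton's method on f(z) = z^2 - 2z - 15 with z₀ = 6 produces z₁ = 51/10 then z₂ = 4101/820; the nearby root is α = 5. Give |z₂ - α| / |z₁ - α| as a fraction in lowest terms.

1/82

z₁ - α = 51/10 - 5 = 1/10, so |z₁ - α| = 1/10.
z₂ - α = 4101/820 - 5 = 1/820, so |z₂ - α| = 1/820.
Ratio = (1/820) / (1/10) = 1/82.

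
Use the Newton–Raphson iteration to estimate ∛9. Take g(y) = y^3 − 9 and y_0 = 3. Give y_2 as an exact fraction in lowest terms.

929/441

g'(y) = 3y^2.
g(3) = 18, g'(3) = 27, so y_1 = 3 − 18/27 = 7/3.
g(7/3) = 100/27, g'(7/3) = 49/3, so y_2 = (7/3) − (100/27)/(49/3) = 929/441.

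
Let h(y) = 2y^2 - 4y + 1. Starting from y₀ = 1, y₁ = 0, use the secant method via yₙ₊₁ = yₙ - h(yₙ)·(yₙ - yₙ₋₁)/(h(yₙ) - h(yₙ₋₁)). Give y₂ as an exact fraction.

1/2

h(1) = -1, h(0) = 1. y₂ = 0 - 1·(0 - 1)/(1 - (-1)) = 1/2.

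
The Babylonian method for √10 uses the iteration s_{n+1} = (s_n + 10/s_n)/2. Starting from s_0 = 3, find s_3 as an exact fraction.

s_1 = (3 + 10/3)/2 = 19/6.
s_2 = (19/6 + 10/(19/6))/2 = 721/228.
s_3 = (721/228 + 10/(721/228))/2 = 1039681/328776.

1039681/328776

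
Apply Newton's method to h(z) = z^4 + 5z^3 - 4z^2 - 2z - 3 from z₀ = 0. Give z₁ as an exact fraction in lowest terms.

h'(z) = 4z^3 + 15z^2 - 8z - 2.
h(0) = -3, h'(0) = -2, so z₁ = 0 - (-3)/(-2) = -3/2.

-3/2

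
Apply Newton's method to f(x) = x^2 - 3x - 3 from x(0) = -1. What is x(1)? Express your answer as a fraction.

f'(x) = 2x - 3.
f(-1) = 1, f'(-1) = -5, so x(1) = (-1) - 1/(-5) = -4/5.

-4/5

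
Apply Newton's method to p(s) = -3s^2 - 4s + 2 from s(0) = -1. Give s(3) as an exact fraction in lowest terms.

p'(s) = -6s - 4.
p(-1) = 3, p'(-1) = 2, so s(1) = (-1) - 3/2 = -5/2.
p(-5/2) = -27/4, p'(-5/2) = 11, so s(2) = (-5/2) - (-27/4)/11 = -83/44.
p(-83/44) = -2187/1936, p'(-83/44) = 161/22, so s(3) = (-83/44) - (-2187/1936)/(161/22) = -24539/14168.

-24539/14168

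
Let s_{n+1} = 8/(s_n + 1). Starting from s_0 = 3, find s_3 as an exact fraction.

s_1 = 8/(3 + 1) = 2.
s_2 = 8/(2 + 1) = 8/3.
s_3 = 8/(8/3 + 1) = 24/11.

24/11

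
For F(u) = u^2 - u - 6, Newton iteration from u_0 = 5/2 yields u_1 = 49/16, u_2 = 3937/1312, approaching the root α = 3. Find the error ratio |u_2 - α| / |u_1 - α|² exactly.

8/41

u_1 - α = 49/16 - 3 = 1/16, so |u_1 - α| = 1/16.
u_2 - α = 3937/1312 - 3 = 1/1312, so |u_2 - α| = 1/1312.
|u_1 - α|² = 1/256.
Ratio = (1/1312) / (1/256) = 8/41.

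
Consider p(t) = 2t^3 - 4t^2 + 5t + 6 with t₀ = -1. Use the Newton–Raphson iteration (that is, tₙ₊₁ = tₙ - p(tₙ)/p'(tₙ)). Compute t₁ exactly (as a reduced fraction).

-14/19

p'(t) = 6t^2 - 8t + 5.
p(-1) = -5, p'(-1) = 19, so t₁ = (-1) - (-5)/19 = -14/19.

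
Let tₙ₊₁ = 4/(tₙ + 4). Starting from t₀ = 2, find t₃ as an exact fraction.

14/17

t₁ = 4/(2 + 4) = 2/3.
t₂ = 4/(2/3 + 4) = 6/7.
t₃ = 4/(6/7 + 4) = 14/17.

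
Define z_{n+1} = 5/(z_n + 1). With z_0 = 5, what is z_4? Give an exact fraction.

z_1 = 5/(5 + 1) = 5/6.
z_2 = 5/(5/6 + 1) = 30/11.
z_3 = 5/(30/11 + 1) = 55/41.
z_4 = 5/(55/41 + 1) = 205/96.

205/96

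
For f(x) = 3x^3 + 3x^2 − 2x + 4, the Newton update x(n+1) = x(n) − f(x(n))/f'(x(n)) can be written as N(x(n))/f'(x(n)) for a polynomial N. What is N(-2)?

f'(x) = 9x^2 + 6x − 2.
N(x) = x·f'(x) − f(x) = x·(9x^2 + 6x − 2) − (3x^3 + 3x^2 − 2x + 4) = 6x^3 + 3x^2 − 4.
N(-2) = −40.

−40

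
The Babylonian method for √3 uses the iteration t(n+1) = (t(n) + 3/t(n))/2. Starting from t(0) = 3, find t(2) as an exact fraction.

t(1) = (3 + 3/3)/2 = 2.
t(2) = (2 + 3/2)/2 = 7/4.

7/4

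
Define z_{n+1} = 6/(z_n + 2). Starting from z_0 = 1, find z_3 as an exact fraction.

z_1 = 6/(1 + 2) = 2.
z_2 = 6/(2 + 2) = 3/2.
z_3 = 6/(3/2 + 2) = 12/7.

12/7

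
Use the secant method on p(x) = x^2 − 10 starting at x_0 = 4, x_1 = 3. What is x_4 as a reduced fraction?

3001/949

p(4) = 6, p(3) = −1. x_2 = 3 − (−1)·(3 − 4)/((−1) − 6) = 22/7.
p(3) = −1, p(22/7) = −6/49. x_3 = (22/7) − (−6/49)·((22/7) − 3)/((−6/49) − (−1)) = 136/43.
p(22/7) = −6/49, p(136/43) = 6/1849. x_4 = (136/43) − (6/1849)·((136/43) − (22/7))/((6/1849) − (−6/49)) = 3001/949.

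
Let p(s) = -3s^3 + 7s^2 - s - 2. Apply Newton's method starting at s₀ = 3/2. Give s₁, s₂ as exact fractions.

s₁ = 10, s₂ = 5298/761

p'(s) = -9s^2 + 14s - 1.
p(3/2) = 17/8, p'(3/2) = -1/4, so s₁ = (3/2) - (17/8)/(-1/4) = 10.
p(10) = -2312, p'(10) = -761, so s₂ = 10 - (-2312)/(-761) = 5298/761.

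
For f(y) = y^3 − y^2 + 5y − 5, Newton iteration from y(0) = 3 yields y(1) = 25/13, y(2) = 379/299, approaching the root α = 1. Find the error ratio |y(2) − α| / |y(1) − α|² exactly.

65/207

y(1) − α = 25/13 − 1 = 12/13, so |y(1) − α| = 12/13.
y(2) − α = 379/299 − 1 = 80/299, so |y(2) − α| = 80/299.
|y(1) − α|² = 144/169.
Ratio = (80/299) / (144/169) = 65/207.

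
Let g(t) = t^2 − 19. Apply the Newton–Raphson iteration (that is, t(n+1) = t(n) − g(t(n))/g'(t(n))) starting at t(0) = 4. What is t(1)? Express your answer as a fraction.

35/8

g'(t) = 2t.
g(4) = −3, g'(4) = 8, so t(1) = 4 − (−3)/8 = 35/8.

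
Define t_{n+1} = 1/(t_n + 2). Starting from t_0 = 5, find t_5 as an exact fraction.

t_1 = 1/(5 + 2) = 1/7.
t_2 = 1/(1/7 + 2) = 7/15.
t_3 = 1/(7/15 + 2) = 15/37.
t_4 = 1/(15/37 + 2) = 37/89.
t_5 = 1/(37/89 + 2) = 89/215.

89/215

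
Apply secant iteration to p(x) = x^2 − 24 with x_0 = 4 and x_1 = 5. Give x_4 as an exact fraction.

p(4) = −8, p(5) = 1. x_2 = 5 − 1·(5 − 4)/(1 − (−8)) = 44/9.
p(5) = 1, p(44/9) = −8/81. x_3 = (44/9) − (−8/81)·((44/9) − 5)/((−8/81) − 1) = 436/89.
p(44/9) = −8/81, p(436/89) = −8/7921. x_4 = (436/89) − (−8/7921)·((436/89) − (44/9))/((−8/7921) − (−8/81)) = 4801/980.

4801/980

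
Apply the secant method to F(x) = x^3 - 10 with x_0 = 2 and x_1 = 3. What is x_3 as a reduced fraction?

F(2) = -2, F(3) = 17. x_2 = 3 - 17·(3 - 2)/(17 - (-2)) = 40/19.
F(3) = 17, F(40/19) = -4590/6859. x_3 = (40/19) - (-4590/6859)·((40/19) - 3)/((-4590/6859) - 17) = 15250/7129.

15250/7129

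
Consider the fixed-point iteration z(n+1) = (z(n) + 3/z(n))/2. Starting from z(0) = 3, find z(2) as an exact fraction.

7/4

z(1) = (3 + 3/3)/2 = 2.
z(2) = (2 + 3/2)/2 = 7/4.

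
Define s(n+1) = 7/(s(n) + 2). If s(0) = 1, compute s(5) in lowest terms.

1295/699

s(1) = 7/(1 + 2) = 7/3.
s(2) = 7/(7/3 + 2) = 21/13.
s(3) = 7/(21/13 + 2) = 91/47.
s(4) = 7/(91/47 + 2) = 329/185.
s(5) = 7/(329/185 + 2) = 1295/699.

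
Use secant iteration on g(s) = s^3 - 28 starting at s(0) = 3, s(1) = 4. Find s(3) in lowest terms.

12901/4252

g(3) = -1, g(4) = 36. s(2) = 4 - 36·(4 - 3)/(36 - (-1)) = 112/37.
g(4) = 36, g(112/37) = -13356/50653. s(3) = (112/37) - (-13356/50653)·((112/37) - 4)/((-13356/50653) - 36) = 12901/4252.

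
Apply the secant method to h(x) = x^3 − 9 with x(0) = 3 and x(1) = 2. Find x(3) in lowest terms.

h(3) = 18, h(2) = −1. x(2) = 2 − (−1)·(2 − 3)/((−1) − 18) = 39/19.
h(2) = −1, h(39/19) = −2412/6859. x(3) = (39/19) − (−2412/6859)·((39/19) − 2)/((−2412/6859) − (−1)) = 9255/4447.

9255/4447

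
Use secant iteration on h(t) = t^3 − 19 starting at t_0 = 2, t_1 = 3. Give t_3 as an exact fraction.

22441/8443

h(2) = −11, h(3) = 8. t_2 = 3 − 8·(3 − 2)/(8 − (−11)) = 49/19.
h(3) = 8, h(49/19) = −12672/6859. t_3 = (49/19) − (−12672/6859)·((49/19) − 3)/((−12672/6859) − 8) = 22441/8443.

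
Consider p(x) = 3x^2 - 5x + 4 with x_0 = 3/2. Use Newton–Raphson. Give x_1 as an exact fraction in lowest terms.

p'(x) = 6x - 5.
p(3/2) = 13/4, p'(3/2) = 4, so x_1 = (3/2) - (13/4)/4 = 11/16.

11/16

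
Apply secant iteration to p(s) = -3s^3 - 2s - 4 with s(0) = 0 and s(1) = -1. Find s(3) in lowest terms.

p(0) = -4, p(-1) = 1. s(2) = (-1) - 1·((-1) - 0)/(1 - (-4)) = -4/5.
p(-1) = 1, p(-4/5) = -108/125. s(3) = (-4/5) - (-108/125)·((-4/5) - (-1))/((-108/125) - 1) = -208/233.

-208/233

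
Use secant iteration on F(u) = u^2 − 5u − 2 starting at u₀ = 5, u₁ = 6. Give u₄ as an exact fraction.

F(5) = −2, F(6) = 4. u₂ = 6 − 4·(6 − 5)/(4 − (−2)) = 16/3.
F(6) = 4, F(16/3) = −2/9. u₃ = (16/3) − (−2/9)·((16/3) − 6)/((−2/9) − 4) = 102/19.
F(16/3) = −2/9, F(102/19) = −8/361. u₄ = (102/19) − (−8/361)·((102/19) − (16/3))/((−8/361) − (−2/9)) = 1746/325.

1746/325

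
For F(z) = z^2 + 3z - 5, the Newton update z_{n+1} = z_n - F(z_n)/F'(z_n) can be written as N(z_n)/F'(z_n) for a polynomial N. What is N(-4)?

F'(z) = 2z + 3.
N(z) = z·F'(z) - F(z) = z·(2z + 3) - (z^2 + 3z - 5) = z^2 + 5.
N(-4) = 21.

21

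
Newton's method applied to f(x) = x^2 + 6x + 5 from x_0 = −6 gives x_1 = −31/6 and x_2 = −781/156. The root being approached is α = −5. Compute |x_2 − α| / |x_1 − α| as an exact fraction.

x_1 − α = −31/6 − (−5) = −31/6 + 5 = −1/6, so |x_1 − α| = 1/6.
x_2 − α = −781/156 − (−5) = −781/156 + 5 = −1/156, so |x_2 − α| = 1/156.
Ratio = (1/156) / (1/6) = 1/26.

1/26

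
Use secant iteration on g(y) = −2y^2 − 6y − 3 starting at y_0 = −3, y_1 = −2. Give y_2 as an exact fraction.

g(−3) = −3, g(−2) = 1. y_2 = (−2) − 1·((−2) − (−3))/(1 − (−3)) = −9/4.

−9/4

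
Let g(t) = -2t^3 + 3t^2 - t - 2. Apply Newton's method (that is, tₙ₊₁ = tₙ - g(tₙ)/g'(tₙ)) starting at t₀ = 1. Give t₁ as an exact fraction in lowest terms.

-1

g'(t) = -6t^2 + 6t - 1.
g(1) = -2, g'(1) = -1, so t₁ = 1 - (-2)/(-1) = -1.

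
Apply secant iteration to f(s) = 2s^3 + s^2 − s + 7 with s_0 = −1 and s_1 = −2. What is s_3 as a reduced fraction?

f(−1) = 7, f(−2) = −3. s_2 = (−2) − (−3)·((−2) − (−1))/((−3) − 7) = −17/10.
f(−2) = −3, f(−17/10) = 441/250. s_3 = (−17/10) − (441/250)·((−17/10) − (−2))/((441/250) − (−3)) = −719/397.

−719/397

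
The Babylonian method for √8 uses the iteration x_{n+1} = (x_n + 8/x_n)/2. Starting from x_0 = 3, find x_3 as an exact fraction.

x_1 = (3 + 8/3)/2 = 17/6.
x_2 = (17/6 + 8/(17/6))/2 = 577/204.
x_3 = (577/204 + 8/(577/204))/2 = 665857/235416.

665857/235416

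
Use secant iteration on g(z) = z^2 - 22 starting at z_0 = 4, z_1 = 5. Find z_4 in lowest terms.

1909/407

g(4) = -6, g(5) = 3. z_2 = 5 - 3·(5 - 4)/(3 - (-6)) = 14/3.
g(5) = 3, g(14/3) = -2/9. z_3 = (14/3) - (-2/9)·((14/3) - 5)/((-2/9) - 3) = 136/29.
g(14/3) = -2/9, g(136/29) = -6/841. z_4 = (136/29) - (-6/841)·((136/29) - (14/3))/((-6/841) - (-2/9)) = 1909/407.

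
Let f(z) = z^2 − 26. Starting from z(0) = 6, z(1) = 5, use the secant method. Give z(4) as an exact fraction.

31721/6221

f(6) = 10, f(5) = −1. z(2) = 5 − (−1)·(5 − 6)/((−1) − 10) = 56/11.
f(5) = −1, f(56/11) = −10/121. z(3) = (56/11) − (−10/121)·((56/11) − 5)/((−10/121) − (−1)) = 566/111.
f(56/11) = −10/121, f(566/111) = 10/12321. z(4) = (566/111) − (10/12321)·((566/111) − (56/11))/((10/12321) − (−10/121)) = 31721/6221.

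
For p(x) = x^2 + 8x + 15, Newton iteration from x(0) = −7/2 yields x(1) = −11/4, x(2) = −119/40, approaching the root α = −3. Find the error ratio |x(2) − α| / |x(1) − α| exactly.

1/10

x(1) − α = −11/4 − (−3) = −11/4 + 3 = 1/4, so |x(1) − α| = 1/4.
x(2) − α = −119/40 − (−3) = −119/40 + 3 = 1/40, so |x(2) − α| = 1/40.
Ratio = (1/40) / (1/4) = 1/10.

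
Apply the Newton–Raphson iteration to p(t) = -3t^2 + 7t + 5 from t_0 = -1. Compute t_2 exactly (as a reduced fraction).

-1037/1807

p'(t) = -6t + 7.
p(-1) = -5, p'(-1) = 13, so t_1 = (-1) - (-5)/13 = -8/13.
p(-8/13) = -75/169, p'(-8/13) = 139/13, so t_2 = (-8/13) - (-75/169)/(139/13) = -1037/1807.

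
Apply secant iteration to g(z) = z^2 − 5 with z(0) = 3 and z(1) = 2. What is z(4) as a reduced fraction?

521/233

g(3) = 4, g(2) = −1. z(2) = 2 − (−1)·(2 − 3)/((−1) − 4) = 11/5.
g(2) = −1, g(11/5) = −4/25. z(3) = (11/5) − (−4/25)·((11/5) − 2)/((−4/25) − (−1)) = 47/21.
g(11/5) = −4/25, g(47/21) = 4/441. z(4) = (47/21) − (4/441)·((47/21) − (11/5))/((4/441) − (−4/25)) = 521/233.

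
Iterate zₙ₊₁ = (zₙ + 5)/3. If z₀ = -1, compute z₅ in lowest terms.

604/243

z₁ = ((-1) + 5)/3 = 4/3.
z₂ = ((4/3) + 5)/3 = 19/9.
z₃ = ((19/9) + 5)/3 = 64/27.
z₄ = ((64/27) + 5)/3 = 199/81.
z₅ = ((199/81) + 5)/3 = 604/243.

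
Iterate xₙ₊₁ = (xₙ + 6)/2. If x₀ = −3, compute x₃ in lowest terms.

39/8

x₁ = ((−3) + 6)/2 = 3/2.
x₂ = ((3/2) + 6)/2 = 15/4.
x₃ = ((15/4) + 6)/2 = 39/8.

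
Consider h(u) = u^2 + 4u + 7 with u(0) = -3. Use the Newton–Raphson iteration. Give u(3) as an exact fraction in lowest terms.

-1

h'(u) = 2u + 4.
h(-3) = 4, h'(-3) = -2, so u(1) = (-3) - 4/(-2) = -1.
h(-1) = 4, h'(-1) = 2, so u(2) = (-1) - 4/2 = -3.
h(-3) = 4, h'(-3) = -2, so u(3) = (-3) - 4/(-2) = -1.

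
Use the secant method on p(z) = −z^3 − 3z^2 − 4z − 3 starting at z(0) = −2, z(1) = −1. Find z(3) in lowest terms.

−9/5

p(−2) = 1, p(−1) = −1. z(2) = (−1) − (−1)·((−1) − (−2))/((−1) − 1) = −3/2.
p(−1) = −1, p(−3/2) = −3/8. z(3) = (−3/2) − (−3/8)·((−3/2) − (−1))/((−3/8) − (−1)) = −9/5.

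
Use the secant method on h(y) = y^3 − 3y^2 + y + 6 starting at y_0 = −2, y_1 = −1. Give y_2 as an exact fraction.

−18/17

h(−2) = −16, h(−1) = 1. y_2 = (−1) − 1·((−1) − (−2))/(1 − (−16)) = −18/17.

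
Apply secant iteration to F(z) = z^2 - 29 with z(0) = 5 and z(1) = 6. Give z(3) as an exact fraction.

F(5) = -4, F(6) = 7. z(2) = 6 - 7·(6 - 5)/(7 - (-4)) = 59/11.
F(6) = 7, F(59/11) = -28/121. z(3) = (59/11) - (-28/121)·((59/11) - 6)/((-28/121) - 7) = 673/125.

673/125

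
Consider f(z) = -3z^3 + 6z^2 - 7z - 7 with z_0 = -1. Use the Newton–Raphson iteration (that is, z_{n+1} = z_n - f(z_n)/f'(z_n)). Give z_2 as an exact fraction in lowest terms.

f'(z) = -9z^2 + 12z - 7.
f(-1) = 9, f'(-1) = -28, so z_1 = (-1) - 9/(-28) = -19/28.
f(-19/28) = 31833/21952, f'(-19/28) = -15121/784, so z_2 = (-19/28) - (31833/21952)/(-15121/784) = -127733/211694.

-127733/211694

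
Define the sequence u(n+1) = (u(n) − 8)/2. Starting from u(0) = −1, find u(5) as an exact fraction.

u(1) = ((−1) − 8)/2 = −9/2.
u(2) = ((−9/2) − 8)/2 = −25/4.
u(3) = ((−25/4) − 8)/2 = −57/8.
u(4) = ((−57/8) − 8)/2 = −121/16.
u(5) = ((−121/16) − 8)/2 = −249/32.

−249/32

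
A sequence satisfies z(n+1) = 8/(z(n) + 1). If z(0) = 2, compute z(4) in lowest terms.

280/123

z(1) = 8/(2 + 1) = 8/3.
z(2) = 8/(8/3 + 1) = 24/11.
z(3) = 8/(24/11 + 1) = 88/35.
z(4) = 8/(88/35 + 1) = 280/123.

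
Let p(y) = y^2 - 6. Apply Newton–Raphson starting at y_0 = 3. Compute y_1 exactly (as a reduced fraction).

5/2

p'(y) = 2y.
p(3) = 3, p'(3) = 6, so y_1 = 3 - 3/6 = 5/2.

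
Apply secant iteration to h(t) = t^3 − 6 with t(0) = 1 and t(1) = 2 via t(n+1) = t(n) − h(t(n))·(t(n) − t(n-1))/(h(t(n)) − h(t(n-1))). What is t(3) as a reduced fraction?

h(1) = −5, h(2) = 2. t(2) = 2 − 2·(2 − 1)/(2 − (−5)) = 12/7.
h(2) = 2, h(12/7) = −330/343. t(3) = (12/7) − (−330/343)·((12/7) − 2)/((−330/343) − 2) = 459/254.

459/254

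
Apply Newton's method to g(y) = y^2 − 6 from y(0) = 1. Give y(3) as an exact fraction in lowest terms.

g'(y) = 2y.
g(1) = −5, g'(1) = 2, so y(1) = 1 − (−5)/2 = 7/2.
g(7/2) = 25/4, g'(7/2) = 7, so y(2) = (7/2) − (25/4)/7 = 73/28.
g(73/28) = 625/784, g'(73/28) = 73/14, so y(3) = (73/28) − (625/784)/(73/14) = 10033/4088.

10033/4088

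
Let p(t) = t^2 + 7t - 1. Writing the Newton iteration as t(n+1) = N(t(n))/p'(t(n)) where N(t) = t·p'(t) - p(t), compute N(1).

2

p'(t) = 2t + 7.
N(t) = t·p'(t) - p(t) = t·(2t + 7) - (t^2 + 7t - 1) = t^2 + 1.
N(1) = 2.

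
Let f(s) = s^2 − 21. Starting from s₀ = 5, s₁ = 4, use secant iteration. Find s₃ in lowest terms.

f(5) = 4, f(4) = −5. s₂ = 4 − (−5)·(4 − 5)/((−5) − 4) = 41/9.
f(4) = −5, f(41/9) = −20/81. s₃ = (41/9) − (−20/81)·((41/9) − 4)/((−20/81) − (−5)) = 353/77.

353/77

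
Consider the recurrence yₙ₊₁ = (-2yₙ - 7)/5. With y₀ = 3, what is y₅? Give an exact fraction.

-3253/3125

y₁ = (-2·3 - 7)/5 = -13/5.
y₂ = (-2·(-13/5) - 7)/5 = -9/25.
y₃ = (-2·(-9/25) - 7)/5 = -157/125.
y₄ = (-2·(-157/125) - 7)/5 = -561/625.
y₅ = (-2·(-561/625) - 7)/5 = -3253/3125.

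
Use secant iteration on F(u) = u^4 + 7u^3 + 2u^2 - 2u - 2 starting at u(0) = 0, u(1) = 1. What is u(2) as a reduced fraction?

1/4

F(0) = -2, F(1) = 6. u(2) = 1 - 6·(1 - 0)/(6 - (-2)) = 1/4.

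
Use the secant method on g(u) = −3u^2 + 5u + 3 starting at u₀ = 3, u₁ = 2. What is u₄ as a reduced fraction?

g(3) = −9, g(2) = 1. u₂ = 2 − 1·(2 − 3)/(1 − (−9)) = 21/10.
g(2) = 1, g(21/10) = 27/100. u₃ = (21/10) − (27/100)·((21/10) − 2)/((27/100) − 1) = 156/73.
g(21/10) = 27/100, g(156/73) = −81/5329. u₄ = (156/73) − (−81/5329)·((156/73) − (21/10))/((−81/5329) − (27/100)) = 12018/5629.

12018/5629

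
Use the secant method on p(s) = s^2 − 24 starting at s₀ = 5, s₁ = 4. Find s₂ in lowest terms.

44/9

p(5) = 1, p(4) = −8. s₂ = 4 − (−8)·(4 − 5)/((−8) − 1) = 44/9.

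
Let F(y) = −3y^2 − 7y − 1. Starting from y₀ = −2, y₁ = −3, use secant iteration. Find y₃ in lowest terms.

−145/67

F(−2) = 1, F(−3) = −7. y₂ = (−3) − (−7)·((−3) − (−2))/((−7) − 1) = −17/8.
F(−3) = −7, F(−17/8) = 21/64. y₃ = (−17/8) − (21/64)·((−17/8) − (−3))/((21/64) − (−7)) = −145/67.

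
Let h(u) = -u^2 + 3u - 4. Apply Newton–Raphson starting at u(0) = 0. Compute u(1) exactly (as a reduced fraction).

h'(u) = -2u + 3.
h(0) = -4, h'(0) = 3, so u(1) = 0 - (-4)/3 = 4/3.

4/3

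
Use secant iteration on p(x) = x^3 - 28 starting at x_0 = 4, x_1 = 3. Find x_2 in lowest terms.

p(4) = 36, p(3) = -1. x_2 = 3 - (-1)·(3 - 4)/((-1) - 36) = 112/37.

112/37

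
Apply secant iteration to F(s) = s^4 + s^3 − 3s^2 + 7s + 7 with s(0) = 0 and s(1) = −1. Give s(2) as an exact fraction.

F(0) = 7, F(−1) = −3. s(2) = (−1) − (−3)·((−1) − 0)/((−3) − 7) = −7/10.

−7/10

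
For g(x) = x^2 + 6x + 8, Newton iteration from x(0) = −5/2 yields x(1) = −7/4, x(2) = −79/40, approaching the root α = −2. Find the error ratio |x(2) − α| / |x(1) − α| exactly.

1/10

x(1) − α = −7/4 − (−2) = −7/4 + 2 = 1/4, so |x(1) − α| = 1/4.
x(2) − α = −79/40 − (−2) = −79/40 + 2 = 1/40, so |x(2) − α| = 1/40.
Ratio = (1/40) / (1/4) = 1/10.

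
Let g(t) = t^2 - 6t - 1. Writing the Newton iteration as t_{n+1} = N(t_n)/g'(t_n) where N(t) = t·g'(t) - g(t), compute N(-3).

g'(t) = 2t - 6.
N(t) = t·g'(t) - g(t) = t·(2t - 6) - (t^2 - 6t - 1) = t^2 + 1.
N(-3) = 10.

10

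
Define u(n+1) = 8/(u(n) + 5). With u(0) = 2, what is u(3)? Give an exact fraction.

344/271

u(1) = 8/(2 + 5) = 8/7.
u(2) = 8/(8/7 + 5) = 56/43.
u(3) = 8/(56/43 + 5) = 344/271.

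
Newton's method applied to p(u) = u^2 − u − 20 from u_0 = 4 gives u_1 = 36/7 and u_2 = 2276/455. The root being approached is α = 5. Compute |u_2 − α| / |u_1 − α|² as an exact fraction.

u_1 − α = 36/7 − 5 = 1/7, so |u_1 − α| = 1/7.
u_2 − α = 2276/455 − 5 = 1/455, so |u_2 − α| = 1/455.
|u_1 − α|² = 1/49.
Ratio = (1/455) / (1/49) = 7/65.

7/65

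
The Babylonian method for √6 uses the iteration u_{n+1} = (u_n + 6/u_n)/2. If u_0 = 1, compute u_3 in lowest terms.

u_1 = (1 + 6/1)/2 = 7/2.
u_2 = (7/2 + 6/(7/2))/2 = 73/28.
u_3 = (73/28 + 6/(73/28))/2 = 10033/4088.

10033/4088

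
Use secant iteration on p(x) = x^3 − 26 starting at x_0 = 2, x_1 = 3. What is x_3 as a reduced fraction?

28370/9577

p(2) = −18, p(3) = 1. x_2 = 3 − 1·(3 − 2)/(1 − (−18)) = 56/19.
p(3) = 1, p(56/19) = −2718/6859. x_3 = (56/19) − (−2718/6859)·((56/19) − 3)/((−2718/6859) − 1) = 28370/9577.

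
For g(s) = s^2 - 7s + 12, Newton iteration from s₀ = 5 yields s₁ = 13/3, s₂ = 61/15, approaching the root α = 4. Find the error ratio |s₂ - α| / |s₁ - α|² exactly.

s₁ - α = 13/3 - 4 = 1/3, so |s₁ - α| = 1/3.
s₂ - α = 61/15 - 4 = 1/15, so |s₂ - α| = 1/15.
|s₁ - α|² = 1/9.
Ratio = (1/15) / (1/9) = 3/5.

3/5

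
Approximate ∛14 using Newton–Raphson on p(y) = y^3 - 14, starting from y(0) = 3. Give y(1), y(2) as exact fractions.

y(1) = 68/27, y(2) = 452213/187272

p'(y) = 3y^2.
p(3) = 13, p'(3) = 27, so y(1) = 3 - 13/27 = 68/27.
p(68/27) = 38870/19683, p'(68/27) = 4624/243, so y(2) = (68/27) - (38870/19683)/(4624/243) = 452213/187272.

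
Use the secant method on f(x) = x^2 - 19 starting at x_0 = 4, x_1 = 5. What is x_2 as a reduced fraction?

13/3

f(4) = -3, f(5) = 6. x_2 = 5 - 6·(5 - 4)/(6 - (-3)) = 13/3.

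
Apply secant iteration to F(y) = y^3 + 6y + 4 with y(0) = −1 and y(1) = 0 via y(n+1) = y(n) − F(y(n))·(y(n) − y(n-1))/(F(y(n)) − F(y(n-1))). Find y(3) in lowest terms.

F(−1) = −3, F(0) = 4. y(2) = 0 − 4·(0 − (−1))/(4 − (−3)) = −4/7.
F(0) = 4, F(−4/7) = 132/343. y(3) = (−4/7) − (132/343)·((−4/7) − 0)/((132/343) − 4) = −98/155.

−98/155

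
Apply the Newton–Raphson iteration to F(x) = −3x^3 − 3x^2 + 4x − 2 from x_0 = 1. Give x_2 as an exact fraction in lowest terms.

F'(x) = −9x^2 − 6x + 4.
F(1) = −4, F'(1) = −11, so x_1 = 1 − (−4)/(−11) = 7/11.
F(7/11) = −1920/1331, F'(7/11) = −419/121, so x_2 = (7/11) − (−1920/1331)/(−419/121) = 1013/4609.

1013/4609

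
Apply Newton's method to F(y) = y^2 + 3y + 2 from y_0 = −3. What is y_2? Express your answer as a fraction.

−31/15

F'(y) = 2y + 3.
F(−3) = 2, F'(−3) = −3, so y_1 = (−3) − 2/(−3) = −7/3.
F(−7/3) = 4/9, F'(−7/3) = −5/3, so y_2 = (−7/3) − (4/9)/(−5/3) = −31/15.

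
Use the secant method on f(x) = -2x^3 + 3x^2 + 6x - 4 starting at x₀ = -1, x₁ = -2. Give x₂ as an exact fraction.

f(-1) = -5, f(-2) = 12. x₂ = (-2) - 12·((-2) - (-1))/(12 - (-5)) = -22/17.

-22/17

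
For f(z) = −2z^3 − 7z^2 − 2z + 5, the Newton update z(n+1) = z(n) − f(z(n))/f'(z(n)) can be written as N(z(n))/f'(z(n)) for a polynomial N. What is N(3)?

−176

f'(z) = −6z^2 − 14z − 2.
N(z) = z·f'(z) − f(z) = z·(−6z^2 − 14z − 2) − (−2z^3 − 7z^2 − 2z + 5) = −4z^3 − 7z^2 − 5.
N(3) = −176.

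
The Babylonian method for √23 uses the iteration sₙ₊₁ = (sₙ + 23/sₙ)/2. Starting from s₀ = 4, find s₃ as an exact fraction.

s₁ = (4 + 23/4)/2 = 39/8.
s₂ = (39/8 + 23/(39/8))/2 = 2993/624.
s₃ = (2993/624 + 23/(2993/624))/2 = 17913697/3735264.

17913697/3735264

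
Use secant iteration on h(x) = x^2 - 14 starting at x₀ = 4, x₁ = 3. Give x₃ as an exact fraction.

h(4) = 2, h(3) = -5. x₂ = 3 - (-5)·(3 - 4)/((-5) - 2) = 26/7.
h(3) = -5, h(26/7) = -10/49. x₃ = (26/7) - (-10/49)·((26/7) - 3)/((-10/49) - (-5)) = 176/47.

176/47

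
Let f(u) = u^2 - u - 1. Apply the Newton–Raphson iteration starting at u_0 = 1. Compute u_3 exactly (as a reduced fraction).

34/21

f'(u) = 2u - 1.
f(1) = -1, f'(1) = 1, so u_1 = 1 - (-1)/1 = 2.
f(2) = 1, f'(2) = 3, so u_2 = 2 - 1/3 = 5/3.
f(5/3) = 1/9, f'(5/3) = 7/3, so u_3 = (5/3) - (1/9)/(7/3) = 34/21.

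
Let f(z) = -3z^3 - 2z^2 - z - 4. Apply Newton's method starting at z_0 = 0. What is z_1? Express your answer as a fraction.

f'(z) = -9z^2 - 4z - 1.
f(0) = -4, f'(0) = -1, so z_1 = 0 - (-4)/(-1) = -4.

-4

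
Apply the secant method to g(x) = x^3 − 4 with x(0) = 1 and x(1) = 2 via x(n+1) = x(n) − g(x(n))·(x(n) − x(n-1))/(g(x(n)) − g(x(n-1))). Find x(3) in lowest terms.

169/109

g(1) = −3, g(2) = 4. x(2) = 2 − 4·(2 − 1)/(4 − (−3)) = 10/7.
g(2) = 4, g(10/7) = −372/343. x(3) = (10/7) − (−372/343)·((10/7) − 2)/((−372/343) − 4) = 169/109.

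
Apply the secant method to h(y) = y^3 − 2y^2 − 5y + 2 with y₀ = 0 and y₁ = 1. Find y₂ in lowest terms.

1/3

h(0) = 2, h(1) = −4. y₂ = 1 − (−4)·(1 − 0)/((−4) − 2) = 1/3.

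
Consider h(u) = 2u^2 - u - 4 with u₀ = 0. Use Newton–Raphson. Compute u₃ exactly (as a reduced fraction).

h'(u) = 4u - 1.
h(0) = -4, h'(0) = -1, so u₁ = 0 - (-4)/(-1) = -4.
h(-4) = 32, h'(-4) = -17, so u₂ = (-4) - 32/(-17) = -36/17.
h(-36/17) = 2048/289, h'(-36/17) = -161/17, so u₃ = (-36/17) - (2048/289)/(-161/17) = -3748/2737.

-3748/2737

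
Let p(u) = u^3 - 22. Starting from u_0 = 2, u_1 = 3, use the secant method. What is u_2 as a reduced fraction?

52/19

p(2) = -14, p(3) = 5. u_2 = 3 - 5·(3 - 2)/(5 - (-14)) = 52/19.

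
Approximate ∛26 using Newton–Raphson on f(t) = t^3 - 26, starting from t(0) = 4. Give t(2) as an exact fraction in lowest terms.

636245/213444

f'(t) = 3t^2.
f(4) = 38, f'(4) = 48, so t(1) = 4 - 38/48 = 77/24.
f(77/24) = 97109/13824, f'(77/24) = 5929/192, so t(2) = (77/24) - (97109/13824)/(5929/192) = 636245/213444.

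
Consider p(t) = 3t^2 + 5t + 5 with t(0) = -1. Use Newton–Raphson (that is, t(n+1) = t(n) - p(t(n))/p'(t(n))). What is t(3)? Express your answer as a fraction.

p'(t) = 6t + 5.
p(-1) = 3, p'(-1) = -1, so t(1) = (-1) - 3/(-1) = 2.
p(2) = 27, p'(2) = 17, so t(2) = 2 - 27/17 = 7/17.
p(7/17) = 2187/289, p'(7/17) = 127/17, so t(3) = (7/17) - (2187/289)/(127/17) = -1298/2159.

-1298/2159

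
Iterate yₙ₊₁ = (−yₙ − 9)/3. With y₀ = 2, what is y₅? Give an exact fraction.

y₁ = (−2 − 9)/3 = −11/3.
y₂ = (−(−11/3) − 9)/3 = −16/9.
y₃ = (−(−16/9) − 9)/3 = −65/27.
y₄ = (−(−65/27) − 9)/3 = −178/81.
y₅ = (−(−178/81) − 9)/3 = −551/243.

−551/243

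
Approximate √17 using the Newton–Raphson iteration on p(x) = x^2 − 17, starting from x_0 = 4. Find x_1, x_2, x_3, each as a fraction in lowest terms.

p'(x) = 2x.
p(4) = −1, p'(4) = 8, so x_1 = 4 − (−1)/8 = 33/8.
p(33/8) = 1/64, p'(33/8) = 33/4, so x_2 = (33/8) − (1/64)/(33/4) = 2177/528.
p(2177/528) = 1/278784, p'(2177/528) = 2177/264, so x_3 = (2177/528) − (1/278784)/(2177/264) = 9478657/2298912.

x_1 = 33/8, x_2 = 2177/528, x_3 = 9478657/2298912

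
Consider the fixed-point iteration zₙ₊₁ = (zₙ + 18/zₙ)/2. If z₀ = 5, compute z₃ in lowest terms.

z₁ = (5 + 18/5)/2 = 43/10.
z₂ = (43/10 + 18/(43/10))/2 = 3649/860.
z₃ = (3649/860 + 18/(3649/860))/2 = 26628001/6276280.

26628001/6276280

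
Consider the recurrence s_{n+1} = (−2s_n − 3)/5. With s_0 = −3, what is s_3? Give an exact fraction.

s_1 = (−2·(−3) − 3)/5 = 3/5.
s_2 = (−2·(3/5) − 3)/5 = −21/25.
s_3 = (−2·(−21/25) − 3)/5 = −33/125.

−33/125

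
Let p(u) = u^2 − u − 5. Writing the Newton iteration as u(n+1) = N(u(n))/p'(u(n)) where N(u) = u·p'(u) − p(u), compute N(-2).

9

p'(u) = 2u − 1.
N(u) = u·p'(u) − p(u) = u·(2u − 1) − (u^2 − u − 5) = u^2 + 5.
N(-2) = 9.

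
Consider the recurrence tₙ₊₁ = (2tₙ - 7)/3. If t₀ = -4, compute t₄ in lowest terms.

t₁ = (2·(-4) - 7)/3 = -5.
t₂ = (2·(-5) - 7)/3 = -17/3.
t₃ = (2·(-17/3) - 7)/3 = -55/9.
t₄ = (2·(-55/9) - 7)/3 = -173/27.

-173/27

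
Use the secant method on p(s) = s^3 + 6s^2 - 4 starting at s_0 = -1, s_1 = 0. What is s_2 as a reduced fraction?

-4/5

p(-1) = 1, p(0) = -4. s_2 = 0 - (-4)·(0 - (-1))/((-4) - 1) = -4/5.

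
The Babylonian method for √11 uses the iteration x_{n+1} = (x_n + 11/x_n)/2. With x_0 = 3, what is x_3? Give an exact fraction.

79201/23880

x_1 = (3 + 11/3)/2 = 10/3.
x_2 = (10/3 + 11/(10/3))/2 = 199/60.
x_3 = (199/60 + 11/(199/60))/2 = 79201/23880.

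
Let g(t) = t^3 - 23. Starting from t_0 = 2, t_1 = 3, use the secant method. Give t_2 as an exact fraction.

g(2) = -15, g(3) = 4. t_2 = 3 - 4·(3 - 2)/(4 - (-15)) = 53/19.

53/19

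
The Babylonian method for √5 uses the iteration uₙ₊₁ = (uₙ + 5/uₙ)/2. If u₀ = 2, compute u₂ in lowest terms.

161/72

u₁ = (2 + 5/2)/2 = 9/4.
u₂ = (9/4 + 5/(9/4))/2 = 161/72.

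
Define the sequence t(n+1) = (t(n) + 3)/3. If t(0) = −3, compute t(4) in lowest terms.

13/9

t(1) = ((−3) + 3)/3 = 0.
t(2) = (0 + 3)/3 = 1.
t(3) = (1 + 3)/3 = 4/3.
t(4) = ((4/3) + 3)/3 = 13/9.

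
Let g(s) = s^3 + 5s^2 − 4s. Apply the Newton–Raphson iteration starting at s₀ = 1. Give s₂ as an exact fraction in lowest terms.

g'(s) = 3s^2 + 10s − 4.
g(1) = 2, g'(1) = 9, so s₁ = 1 − 2/9 = 7/9.
g(7/9) = 280/729, g'(7/9) = 151/27, so s₂ = (7/9) − (280/729)/(151/27) = 2891/4077.

2891/4077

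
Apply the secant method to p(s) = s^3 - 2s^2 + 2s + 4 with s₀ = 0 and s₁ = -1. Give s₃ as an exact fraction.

p(0) = 4, p(-1) = -1. s₂ = (-1) - (-1)·((-1) - 0)/((-1) - 4) = -4/5.
p(-1) = -1, p(-4/5) = 76/125. s₃ = (-4/5) - (76/125)·((-4/5) - (-1))/((76/125) - (-1)) = -176/201.

-176/201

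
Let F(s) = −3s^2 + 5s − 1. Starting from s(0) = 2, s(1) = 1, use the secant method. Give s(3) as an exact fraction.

11/7

F(2) = −3, F(1) = 1. s(2) = 1 − 1·(1 − 2)/(1 − (−3)) = 5/4.
F(1) = 1, F(5/4) = 9/16. s(3) = (5/4) − (9/16)·((5/4) − 1)/((9/16) − 1) = 11/7.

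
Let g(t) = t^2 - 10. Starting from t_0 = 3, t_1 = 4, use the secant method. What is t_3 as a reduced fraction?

g(3) = -1, g(4) = 6. t_2 = 4 - 6·(4 - 3)/(6 - (-1)) = 22/7.
g(4) = 6, g(22/7) = -6/49. t_3 = (22/7) - (-6/49)·((22/7) - 4)/((-6/49) - 6) = 79/25.

79/25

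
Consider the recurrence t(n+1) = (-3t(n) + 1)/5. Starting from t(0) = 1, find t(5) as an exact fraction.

178/3125

t(1) = (-3·1 + 1)/5 = -2/5.
t(2) = (-3·(-2/5) + 1)/5 = 11/25.
t(3) = (-3·(11/25) + 1)/5 = -8/125.
t(4) = (-3·(-8/125) + 1)/5 = 149/625.
t(5) = (-3·(149/625) + 1)/5 = 178/3125.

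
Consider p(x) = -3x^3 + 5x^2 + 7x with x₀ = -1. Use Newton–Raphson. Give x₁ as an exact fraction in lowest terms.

-11/12

p'(x) = -9x^2 + 10x + 7.
p(-1) = 1, p'(-1) = -12, so x₁ = (-1) - 1/(-12) = -11/12.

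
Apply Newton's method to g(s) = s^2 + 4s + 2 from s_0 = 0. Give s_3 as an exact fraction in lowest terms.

g'(s) = 2s + 4.
g(0) = 2, g'(0) = 4, so s_1 = 0 − 2/4 = −1/2.
g(−1/2) = 1/4, g'(−1/2) = 3, so s_2 = (−1/2) − (1/4)/3 = −7/12.
g(−7/12) = 1/144, g'(−7/12) = 17/6, so s_3 = (−7/12) − (1/144)/(17/6) = −239/408.

−239/408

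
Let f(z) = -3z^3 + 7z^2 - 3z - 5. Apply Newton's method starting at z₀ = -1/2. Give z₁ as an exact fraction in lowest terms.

f'(z) = -9z^2 + 14z - 3.
f(-1/2) = -11/8, f'(-1/2) = -49/4, so z₁ = (-1/2) - (-11/8)/(-49/4) = -30/49.

-30/49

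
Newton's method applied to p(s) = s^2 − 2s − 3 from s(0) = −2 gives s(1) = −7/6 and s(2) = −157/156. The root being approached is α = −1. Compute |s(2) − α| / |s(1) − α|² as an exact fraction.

3/13

s(1) − α = −7/6 − (−1) = −7/6 + 1 = −1/6, so |s(1) − α| = 1/6.
s(2) − α = −157/156 − (−1) = −157/156 + 1 = −1/156, so |s(2) − α| = 1/156.
|s(1) − α|² = 1/36.
Ratio = (1/156) / (1/36) = 3/13.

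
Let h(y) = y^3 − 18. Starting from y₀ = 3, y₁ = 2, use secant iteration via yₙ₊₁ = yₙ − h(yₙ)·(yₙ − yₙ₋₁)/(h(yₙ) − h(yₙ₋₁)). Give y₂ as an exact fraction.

48/19

h(3) = 9, h(2) = −10. y₂ = 2 − (−10)·(2 − 3)/((−10) − 9) = 48/19.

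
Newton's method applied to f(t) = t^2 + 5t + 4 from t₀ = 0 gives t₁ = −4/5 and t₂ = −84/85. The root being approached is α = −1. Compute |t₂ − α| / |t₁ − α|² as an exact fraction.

5/17

t₁ − α = −4/5 − (−1) = −4/5 + 1 = 1/5, so |t₁ − α| = 1/5.
t₂ − α = −84/85 − (−1) = −84/85 + 1 = 1/85, so |t₂ − α| = 1/85.
|t₁ − α|² = 1/25.
Ratio = (1/85) / (1/25) = 5/17.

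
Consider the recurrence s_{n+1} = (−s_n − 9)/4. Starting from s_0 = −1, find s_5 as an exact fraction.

−461/256

s_1 = (−(−1) − 9)/4 = −2.
s_2 = (−(−2) − 9)/4 = −7/4.
s_3 = (−(−7/4) − 9)/4 = −29/16.
s_4 = (−(−29/16) − 9)/4 = −115/64.
s_5 = (−(−115/64) − 9)/4 = −461/256.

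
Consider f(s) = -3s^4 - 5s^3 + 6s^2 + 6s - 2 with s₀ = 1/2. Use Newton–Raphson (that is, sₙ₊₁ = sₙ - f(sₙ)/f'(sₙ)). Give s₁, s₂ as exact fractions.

s₁ = 1/4, s₂ = 559/2016

f'(s) = -12s^3 - 15s^2 + 12s + 6.
f(1/2) = 27/16, f'(1/2) = 27/4, so s₁ = (1/2) - (27/16)/(27/4) = 1/4.
f(1/4) = -55/256, f'(1/4) = 63/8, so s₂ = (1/4) - (-55/256)/(63/8) = 559/2016.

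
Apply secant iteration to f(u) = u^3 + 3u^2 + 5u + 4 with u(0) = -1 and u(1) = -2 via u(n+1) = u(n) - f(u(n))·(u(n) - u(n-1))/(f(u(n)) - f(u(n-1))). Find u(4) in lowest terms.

-30548/20989

f(-1) = 1, f(-2) = -2. u(2) = (-2) - (-2)·((-2) - (-1))/((-2) - 1) = -4/3.
f(-2) = -2, f(-4/3) = 8/27. u(3) = (-4/3) - (8/27)·((-4/3) - (-2))/((8/27) - (-2)) = -44/31.
f(-4/3) = 8/27, f(-44/31) = 2608/29791. u(4) = (-44/31) - (2608/29791)·((-44/31) - (-4/3))/((2608/29791) - (8/27)) = -30548/20989.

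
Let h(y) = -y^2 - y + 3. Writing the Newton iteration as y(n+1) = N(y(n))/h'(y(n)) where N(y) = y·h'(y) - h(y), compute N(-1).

h'(y) = -2y - 1.
N(y) = y·h'(y) - h(y) = y·(-2y - 1) - (-y^2 - y + 3) = -y^2 - 3.
N(-1) = -4.

-4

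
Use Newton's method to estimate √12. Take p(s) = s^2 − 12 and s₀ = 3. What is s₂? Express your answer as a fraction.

97/28

p'(s) = 2s.
p(3) = −3, p'(3) = 6, so s₁ = 3 − (−3)/6 = 7/2.
p(7/2) = 1/4, p'(7/2) = 7, so s₂ = (7/2) − (1/4)/7 = 97/28.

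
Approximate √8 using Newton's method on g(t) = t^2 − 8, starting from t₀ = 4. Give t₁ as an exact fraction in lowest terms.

g'(t) = 2t.
g(4) = 8, g'(4) = 8, so t₁ = 4 − 8/8 = 3.

3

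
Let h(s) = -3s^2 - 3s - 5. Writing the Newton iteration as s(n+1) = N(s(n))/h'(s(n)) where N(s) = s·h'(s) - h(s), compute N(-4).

h'(s) = -6s - 3.
N(s) = s·h'(s) - h(s) = s·(-6s - 3) - (-3s^2 - 3s - 5) = -3s^2 + 5.
N(-4) = -43.

-43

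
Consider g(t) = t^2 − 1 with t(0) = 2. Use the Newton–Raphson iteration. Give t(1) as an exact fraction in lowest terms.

5/4

g'(t) = 2t.
g(2) = 3, g'(2) = 4, so t(1) = 2 − 3/4 = 5/4.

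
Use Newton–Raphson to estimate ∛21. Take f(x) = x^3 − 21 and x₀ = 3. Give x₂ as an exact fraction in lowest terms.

46559/16875

f'(x) = 3x^2.
f(3) = 6, f'(3) = 27, so x₁ = 3 − 6/27 = 25/9.
f(25/9) = 316/729, f'(25/9) = 625/27, so x₂ = (25/9) − (316/729)/(625/27) = 46559/16875.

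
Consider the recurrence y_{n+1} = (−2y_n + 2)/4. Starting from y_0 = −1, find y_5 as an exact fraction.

3/8

y_1 = (−2·(−1) + 2)/4 = 1.
y_2 = (−2·1 + 2)/4 = 0.
y_3 = (−2·0 + 2)/4 = 1/2.
y_4 = (−2·(1/2) + 2)/4 = 1/4.
y_5 = (−2·(1/4) + 2)/4 = 3/8.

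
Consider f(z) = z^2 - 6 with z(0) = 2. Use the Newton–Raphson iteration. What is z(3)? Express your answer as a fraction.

f'(z) = 2z.
f(2) = -2, f'(2) = 4, so z(1) = 2 - (-2)/4 = 5/2.
f(5/2) = 1/4, f'(5/2) = 5, so z(2) = (5/2) - (1/4)/5 = 49/20.
f(49/20) = 1/400, f'(49/20) = 49/10, so z(3) = (49/20) - (1/400)/(49/10) = 4801/1960.

4801/1960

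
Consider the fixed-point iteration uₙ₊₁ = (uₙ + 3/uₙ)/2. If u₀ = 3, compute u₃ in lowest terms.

u₁ = (3 + 3/3)/2 = 2.
u₂ = (2 + 3/2)/2 = 7/4.
u₃ = (7/4 + 3/(7/4))/2 = 97/56.

97/56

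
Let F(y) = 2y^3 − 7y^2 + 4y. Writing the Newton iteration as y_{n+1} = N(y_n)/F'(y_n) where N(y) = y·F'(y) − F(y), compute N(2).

4

F'(y) = 6y^2 − 14y + 4.
N(y) = y·F'(y) − F(y) = y·(6y^2 − 14y + 4) − (2y^3 − 7y^2 + 4y) = 4y^3 − 7y^2.
N(2) = 4.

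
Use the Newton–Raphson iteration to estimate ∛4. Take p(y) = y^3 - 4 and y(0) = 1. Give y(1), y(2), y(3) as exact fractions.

p'(y) = 3y^2.
p(1) = -3, p'(1) = 3, so y(1) = 1 - (-3)/3 = 2.
p(2) = 4, p'(2) = 12, so y(2) = 2 - 4/12 = 5/3.
p(5/3) = 17/27, p'(5/3) = 25/3, so y(3) = (5/3) - (17/27)/(25/3) = 358/225.

y(1) = 2, y(2) = 5/3, y(3) = 358/225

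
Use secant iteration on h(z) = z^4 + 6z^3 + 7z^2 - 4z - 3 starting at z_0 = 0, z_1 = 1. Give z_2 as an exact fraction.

3/10

h(0) = -3, h(1) = 7. z_2 = 1 - 7·(1 - 0)/(7 - (-3)) = 3/10.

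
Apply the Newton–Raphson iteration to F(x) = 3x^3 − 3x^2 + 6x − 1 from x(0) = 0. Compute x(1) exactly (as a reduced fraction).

F'(x) = 9x^2 − 6x + 6.
F(0) = −1, F'(0) = 6, so x(1) = 0 − (−1)/6 = 1/6.

1/6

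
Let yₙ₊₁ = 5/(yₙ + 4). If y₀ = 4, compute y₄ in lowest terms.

940/937

y₁ = 5/(4 + 4) = 5/8.
y₂ = 5/(5/8 + 4) = 40/37.
y₃ = 5/(40/37 + 4) = 185/188.
y₄ = 5/(185/188 + 4) = 940/937.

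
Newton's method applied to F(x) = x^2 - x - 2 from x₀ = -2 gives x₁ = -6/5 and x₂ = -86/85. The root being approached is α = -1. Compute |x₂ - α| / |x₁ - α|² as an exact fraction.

x₁ - α = -6/5 - (-1) = -6/5 + 1 = -1/5, so |x₁ - α| = 1/5.
x₂ - α = -86/85 - (-1) = -86/85 + 1 = -1/85, so |x₂ - α| = 1/85.
|x₁ - α|² = 1/25.
Ratio = (1/85) / (1/25) = 5/17.

5/17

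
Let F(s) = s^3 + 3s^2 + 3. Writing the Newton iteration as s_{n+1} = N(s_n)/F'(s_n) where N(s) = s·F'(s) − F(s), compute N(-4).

F'(s) = 3s^2 + 6s.
N(s) = s·F'(s) − F(s) = s·(3s^2 + 6s) − (s^3 + 3s^2 + 3) = 2s^3 + 3s^2 − 3.
N(-4) = −83.

−83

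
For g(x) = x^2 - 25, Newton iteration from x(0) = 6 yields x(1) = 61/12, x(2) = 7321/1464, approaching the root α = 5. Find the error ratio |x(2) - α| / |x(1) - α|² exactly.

x(1) - α = 61/12 - 5 = 1/12, so |x(1) - α| = 1/12.
x(2) - α = 7321/1464 - 5 = 1/1464, so |x(2) - α| = 1/1464.
|x(1) - α|² = 1/144.
Ratio = (1/1464) / (1/144) = 6/61.

6/61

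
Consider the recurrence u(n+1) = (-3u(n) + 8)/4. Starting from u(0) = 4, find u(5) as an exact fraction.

119/256

u(1) = (-3·4 + 8)/4 = -1.
u(2) = (-3·(-1) + 8)/4 = 11/4.
u(3) = (-3·(11/4) + 8)/4 = -1/16.
u(4) = (-3·(-1/16) + 8)/4 = 131/64.
u(5) = (-3·(131/64) + 8)/4 = 119/256.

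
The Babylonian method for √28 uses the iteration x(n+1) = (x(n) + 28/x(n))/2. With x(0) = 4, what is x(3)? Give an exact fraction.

x(1) = (4 + 28/4)/2 = 11/2.
x(2) = (11/2 + 28/(11/2))/2 = 233/44.
x(3) = (233/44 + 28/(233/44))/2 = 108497/20504.

108497/20504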